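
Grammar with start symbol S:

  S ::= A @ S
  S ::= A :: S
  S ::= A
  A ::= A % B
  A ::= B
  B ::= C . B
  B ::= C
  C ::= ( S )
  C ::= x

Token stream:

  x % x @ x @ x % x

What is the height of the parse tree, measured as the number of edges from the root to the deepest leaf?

[S [A [A [B [C x]]] % [B [C x]]] @ [S [A [B [C x]]] @ [S [A [A [B [C x]]] % [B [C x]]]]]]

7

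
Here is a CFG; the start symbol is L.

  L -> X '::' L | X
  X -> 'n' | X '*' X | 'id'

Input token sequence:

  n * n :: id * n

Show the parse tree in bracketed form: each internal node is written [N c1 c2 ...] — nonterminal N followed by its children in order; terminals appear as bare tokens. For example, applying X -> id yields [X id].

[L [X [X n] * [X n]] :: [L [X [X id] * [X n]]]]

L
X :: L
X * X :: L
n * X :: L
n * n :: L
n * n :: X
n * n :: X * X
n * n :: id * X
n * n :: id * n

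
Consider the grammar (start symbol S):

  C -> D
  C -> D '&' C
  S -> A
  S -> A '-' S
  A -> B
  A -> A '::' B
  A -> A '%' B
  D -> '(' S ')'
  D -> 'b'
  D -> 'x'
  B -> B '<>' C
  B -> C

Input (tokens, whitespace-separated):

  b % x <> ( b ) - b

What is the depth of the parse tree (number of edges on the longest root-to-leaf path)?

10

[S [A [A [B [C [D b]]]] % [B [B [C [D x]]] <> [C [D ( [S [A [B [C [D b]]]]] )]]]] - [S [A [B [C [D b]]]]]]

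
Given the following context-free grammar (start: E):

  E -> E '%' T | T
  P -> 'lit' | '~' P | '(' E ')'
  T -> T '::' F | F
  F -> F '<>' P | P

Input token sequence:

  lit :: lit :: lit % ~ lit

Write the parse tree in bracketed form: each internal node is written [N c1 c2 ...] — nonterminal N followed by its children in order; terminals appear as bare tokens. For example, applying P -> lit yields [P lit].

E
E % T
T % T
T :: F % T
T :: F :: F % T
F :: F :: F % T
P :: F :: F % T
lit :: F :: F % T
lit :: P :: F % T
lit :: lit :: F % T
lit :: lit :: P % T
lit :: lit :: lit % T
lit :: lit :: lit % F
lit :: lit :: lit % P
lit :: lit :: lit % ~ P
lit :: lit :: lit % ~ lit

[E [E [T [T [T [F [P lit]]] :: [F [P lit]]] :: [F [P lit]]]] % [T [F [P ~ [P lit]]]]]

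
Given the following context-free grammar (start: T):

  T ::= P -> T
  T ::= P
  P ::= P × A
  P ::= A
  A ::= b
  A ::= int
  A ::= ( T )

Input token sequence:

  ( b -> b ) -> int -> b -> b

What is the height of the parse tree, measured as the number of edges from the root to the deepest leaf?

[T [P [A ( [T [P [A b]] -> [T [P [A b]]]] )]] -> [T [P [A int]] -> [T [P [A b]] -> [T [P [A b]]]]]]

7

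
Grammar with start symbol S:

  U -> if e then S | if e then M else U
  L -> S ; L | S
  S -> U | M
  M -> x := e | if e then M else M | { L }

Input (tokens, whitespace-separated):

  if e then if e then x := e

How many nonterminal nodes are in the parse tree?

[S [U if e then [S [U if e then [S [M x := e]]]]]]

6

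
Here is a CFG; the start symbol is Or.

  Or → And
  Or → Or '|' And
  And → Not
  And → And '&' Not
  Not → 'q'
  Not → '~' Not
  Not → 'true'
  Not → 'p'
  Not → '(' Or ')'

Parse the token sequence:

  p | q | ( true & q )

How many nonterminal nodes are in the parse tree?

14

[Or [Or [Or [And [Not p]]] | [And [Not q]]] | [And [Not ( [Or [And [And [Not true]] & [Not q]]] )]]]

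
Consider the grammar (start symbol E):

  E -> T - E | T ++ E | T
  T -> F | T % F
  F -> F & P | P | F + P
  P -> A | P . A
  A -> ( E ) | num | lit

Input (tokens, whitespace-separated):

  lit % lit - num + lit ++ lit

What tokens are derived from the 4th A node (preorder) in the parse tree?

lit

[E [T [T [F [P [A lit]]]] % [F [P [A lit]]]] - [E [T [F [F [P [A num]]] + [P [A lit]]]] ++ [E [T [F [P [A lit]]]]]]]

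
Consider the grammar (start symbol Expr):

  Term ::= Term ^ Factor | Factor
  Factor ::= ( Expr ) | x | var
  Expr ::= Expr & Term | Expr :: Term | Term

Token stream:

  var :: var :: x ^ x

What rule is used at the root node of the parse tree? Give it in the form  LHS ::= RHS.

[Expr [Expr [Expr [Term [Factor var]]] :: [Term [Factor var]]] :: [Term [Term [Factor x]] ^ [Factor x]]]

Expr ::= Expr :: Term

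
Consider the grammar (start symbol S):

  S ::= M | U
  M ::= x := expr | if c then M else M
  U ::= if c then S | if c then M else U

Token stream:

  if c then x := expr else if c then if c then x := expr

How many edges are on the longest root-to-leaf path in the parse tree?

[S [U if c then [M x := expr] else [U if c then [S [U if c then [S [M x := expr]]]]]]]

7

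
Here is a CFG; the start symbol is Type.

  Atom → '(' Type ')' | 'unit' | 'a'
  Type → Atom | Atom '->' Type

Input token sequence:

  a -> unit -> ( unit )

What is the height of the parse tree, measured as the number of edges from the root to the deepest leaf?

[Type [Atom a] -> [Type [Atom unit] -> [Type [Atom ( [Type [Atom unit]] )]]]]

6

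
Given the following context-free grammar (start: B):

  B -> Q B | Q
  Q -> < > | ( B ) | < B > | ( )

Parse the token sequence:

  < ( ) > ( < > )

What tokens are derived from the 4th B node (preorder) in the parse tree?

< >

[B [Q < [B [Q ( )]] >] [B [Q ( [B [Q < >]] )]]]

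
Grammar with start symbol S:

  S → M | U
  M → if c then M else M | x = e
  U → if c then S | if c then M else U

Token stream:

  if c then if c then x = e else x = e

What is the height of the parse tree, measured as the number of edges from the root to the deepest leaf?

5

[S [U if c then [S [M if c then [M x = e] else [M x = e]]]]]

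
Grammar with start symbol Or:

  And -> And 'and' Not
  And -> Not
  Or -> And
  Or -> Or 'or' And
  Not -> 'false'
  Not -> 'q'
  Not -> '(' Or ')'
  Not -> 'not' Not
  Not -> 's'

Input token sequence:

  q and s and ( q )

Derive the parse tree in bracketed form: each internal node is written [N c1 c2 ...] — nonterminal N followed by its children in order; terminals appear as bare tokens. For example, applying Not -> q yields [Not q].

Or
And
And and Not
And and Not and Not
Not and Not and Not
q and Not and Not
q and s and Not
q and s and ( Or )
q and s and ( And )
q and s and ( Not )
q and s and ( q )

[Or [And [And [And [Not q]] and [Not s]] and [Not ( [Or [And [Not q]]] )]]]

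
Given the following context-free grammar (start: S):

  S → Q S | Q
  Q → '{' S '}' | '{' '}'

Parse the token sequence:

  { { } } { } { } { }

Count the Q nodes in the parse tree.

[S [Q { [S [Q { }]] }] [S [Q { }] [S [Q { }] [S [Q { }]]]]]

5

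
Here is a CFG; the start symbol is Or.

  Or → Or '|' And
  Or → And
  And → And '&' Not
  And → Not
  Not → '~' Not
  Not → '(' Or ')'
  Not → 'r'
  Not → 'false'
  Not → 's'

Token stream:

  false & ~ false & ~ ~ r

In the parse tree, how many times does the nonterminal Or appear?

1

[Or [And [And [And [Not false]] & [Not ~ [Not false]]] & [Not ~ [Not ~ [Not r]]]]]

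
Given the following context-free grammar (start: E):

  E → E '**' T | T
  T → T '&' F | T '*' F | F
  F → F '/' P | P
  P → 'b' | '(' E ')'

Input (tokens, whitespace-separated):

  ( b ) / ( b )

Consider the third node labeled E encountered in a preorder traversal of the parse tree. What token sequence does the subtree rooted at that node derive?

b

[E [T [F [F [P ( [E [T [F [P b]]]] )]] / [P ( [E [T [F [P b]]]] )]]]]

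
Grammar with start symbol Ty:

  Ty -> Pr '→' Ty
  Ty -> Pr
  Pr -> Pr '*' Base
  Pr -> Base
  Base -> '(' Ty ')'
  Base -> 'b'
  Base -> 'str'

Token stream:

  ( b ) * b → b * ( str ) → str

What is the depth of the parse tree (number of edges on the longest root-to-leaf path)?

[Ty [Pr [Pr [Base ( [Ty [Pr [Base b]]] )]] * [Base b]] → [Ty [Pr [Pr [Base b]] * [Base ( [Ty [Pr [Base str]]] )]] → [Ty [Pr [Base str]]]]]

7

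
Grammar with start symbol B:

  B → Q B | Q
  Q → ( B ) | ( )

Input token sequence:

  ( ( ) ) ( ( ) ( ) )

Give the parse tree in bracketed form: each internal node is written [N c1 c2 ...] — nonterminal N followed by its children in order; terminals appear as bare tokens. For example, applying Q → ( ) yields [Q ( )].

B
Q B
( B ) B
( Q ) B
( ( ) ) B
( ( ) ) Q
( ( ) ) ( B )
( ( ) ) ( Q B )
( ( ) ) ( ( ) B )
( ( ) ) ( ( ) Q )
( ( ) ) ( ( ) ( ) )

[B [Q ( [B [Q ( )]] )] [B [Q ( [B [Q ( )] [B [Q ( )]]] )]]]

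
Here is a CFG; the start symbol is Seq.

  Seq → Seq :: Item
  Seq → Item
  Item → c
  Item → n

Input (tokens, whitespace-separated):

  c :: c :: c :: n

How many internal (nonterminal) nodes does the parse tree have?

[Seq [Seq [Seq [Seq [Item c]] :: [Item c]] :: [Item c]] :: [Item n]]

8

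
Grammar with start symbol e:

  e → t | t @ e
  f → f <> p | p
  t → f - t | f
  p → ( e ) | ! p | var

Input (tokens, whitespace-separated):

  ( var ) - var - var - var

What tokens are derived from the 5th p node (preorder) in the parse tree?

var

[e [t [f [p ( [e [t [f [p var]]]] )]] - [t [f [p var]] - [t [f [p var]] - [t [f [p var]]]]]]]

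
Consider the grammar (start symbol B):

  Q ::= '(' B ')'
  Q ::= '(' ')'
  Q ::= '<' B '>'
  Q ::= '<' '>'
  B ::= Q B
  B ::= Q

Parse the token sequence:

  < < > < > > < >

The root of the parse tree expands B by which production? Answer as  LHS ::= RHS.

B ::= Q B

[B [Q < [B [Q < >] [B [Q < >]]] >] [B [Q < >]]]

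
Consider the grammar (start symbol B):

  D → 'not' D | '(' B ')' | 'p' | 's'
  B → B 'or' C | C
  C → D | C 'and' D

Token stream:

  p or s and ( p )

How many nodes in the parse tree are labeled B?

[B [B [C [D p]]] or [C [C [D s]] and [D ( [B [C [D p]]] )]]]

3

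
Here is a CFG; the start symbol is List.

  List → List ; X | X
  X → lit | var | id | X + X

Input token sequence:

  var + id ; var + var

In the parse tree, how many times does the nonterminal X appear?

[List [List [X [X var] + [X id]]] ; [X [X var] + [X var]]]

6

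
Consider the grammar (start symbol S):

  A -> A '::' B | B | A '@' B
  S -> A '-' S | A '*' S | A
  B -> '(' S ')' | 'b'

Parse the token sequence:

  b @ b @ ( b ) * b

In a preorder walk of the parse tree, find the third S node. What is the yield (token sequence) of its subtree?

[S [A [A [A [B b]] @ [B b]] @ [B ( [S [A [B b]]] )]] * [S [A [B b]]]]

b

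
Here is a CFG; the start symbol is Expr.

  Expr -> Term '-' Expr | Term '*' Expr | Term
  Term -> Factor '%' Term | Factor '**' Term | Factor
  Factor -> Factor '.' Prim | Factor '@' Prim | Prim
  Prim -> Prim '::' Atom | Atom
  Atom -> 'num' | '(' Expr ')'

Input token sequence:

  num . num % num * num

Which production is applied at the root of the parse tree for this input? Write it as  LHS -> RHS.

[Expr [Term [Factor [Factor [Prim [Atom num]]] . [Prim [Atom num]]] % [Term [Factor [Prim [Atom num]]]]] * [Expr [Term [Factor [Prim [Atom num]]]]]]

Expr -> Term '*' Expr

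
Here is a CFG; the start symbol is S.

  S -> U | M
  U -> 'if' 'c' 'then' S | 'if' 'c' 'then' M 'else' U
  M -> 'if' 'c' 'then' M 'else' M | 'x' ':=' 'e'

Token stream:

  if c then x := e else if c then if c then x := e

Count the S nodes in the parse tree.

3

[S [U if c then [M x := e] else [U if c then [S [U if c then [S [M x := e]]]]]]]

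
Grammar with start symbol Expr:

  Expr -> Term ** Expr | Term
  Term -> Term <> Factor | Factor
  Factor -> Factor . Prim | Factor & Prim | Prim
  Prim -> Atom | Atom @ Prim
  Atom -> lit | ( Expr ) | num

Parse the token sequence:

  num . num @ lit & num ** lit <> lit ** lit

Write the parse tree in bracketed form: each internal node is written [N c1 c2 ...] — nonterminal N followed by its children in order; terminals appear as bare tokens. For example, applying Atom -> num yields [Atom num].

[Expr [Term [Factor [Factor [Factor [Prim [Atom num]]] . [Prim [Atom num] @ [Prim [Atom lit]]]] & [Prim [Atom num]]]] ** [Expr [Term [Term [Factor [Prim [Atom lit]]]] <> [Factor [Prim [Atom lit]]]] ** [Expr [Term [Factor [Prim [Atom lit]]]]]]]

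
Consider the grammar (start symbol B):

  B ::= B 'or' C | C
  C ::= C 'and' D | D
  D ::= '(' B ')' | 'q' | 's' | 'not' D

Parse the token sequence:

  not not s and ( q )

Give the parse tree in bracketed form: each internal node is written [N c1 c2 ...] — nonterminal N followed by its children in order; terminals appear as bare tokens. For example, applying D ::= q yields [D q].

B
C
C and D
D and D
not D and D
not not D and D
not not s and D
not not s and ( B )
not not s and ( C )
not not s and ( D )
not not s and ( q )

[B [C [C [D not [D not [D s]]]] and [D ( [B [C [D q]]] )]]]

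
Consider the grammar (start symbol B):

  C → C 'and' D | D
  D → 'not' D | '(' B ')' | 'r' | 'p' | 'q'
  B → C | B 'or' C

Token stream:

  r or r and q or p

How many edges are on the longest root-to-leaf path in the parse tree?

[B [B [B [C [D r]]] or [C [C [D r]] and [D q]]] or [C [D p]]]

5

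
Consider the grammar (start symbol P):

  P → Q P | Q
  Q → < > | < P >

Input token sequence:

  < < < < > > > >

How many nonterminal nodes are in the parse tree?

8

[P [Q < [P [Q < [P [Q < [P [Q < >]] >]] >]] >]]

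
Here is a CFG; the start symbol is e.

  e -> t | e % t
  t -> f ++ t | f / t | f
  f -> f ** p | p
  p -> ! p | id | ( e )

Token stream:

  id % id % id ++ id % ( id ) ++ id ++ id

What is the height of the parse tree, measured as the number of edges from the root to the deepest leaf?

8

[e [e [e [e [t [f [p id]]]] % [t [f [p id]]]] % [t [f [p id]] ++ [t [f [p id]]]]] % [t [f [p ( [e [t [f [p id]]]] )]] ++ [t [f [p id]] ++ [t [f [p id]]]]]]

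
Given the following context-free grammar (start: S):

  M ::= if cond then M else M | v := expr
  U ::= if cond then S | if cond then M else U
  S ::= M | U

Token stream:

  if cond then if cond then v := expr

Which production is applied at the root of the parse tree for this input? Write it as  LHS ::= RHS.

S ::= U

[S [U if cond then [S [U if cond then [S [M v := expr]]]]]]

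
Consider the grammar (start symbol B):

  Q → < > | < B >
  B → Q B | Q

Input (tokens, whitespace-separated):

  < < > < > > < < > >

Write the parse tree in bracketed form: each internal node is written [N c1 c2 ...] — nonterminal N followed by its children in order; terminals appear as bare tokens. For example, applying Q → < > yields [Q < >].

[B [Q < [B [Q < >] [B [Q < >]]] >] [B [Q < [B [Q < >]] >]]]

B
Q B
< B > B
< Q B > B
< < > B > B
< < > Q > B
< < > < > > B
< < > < > > Q
< < > < > > < B >
< < > < > > < Q >
< < > < > > < < > >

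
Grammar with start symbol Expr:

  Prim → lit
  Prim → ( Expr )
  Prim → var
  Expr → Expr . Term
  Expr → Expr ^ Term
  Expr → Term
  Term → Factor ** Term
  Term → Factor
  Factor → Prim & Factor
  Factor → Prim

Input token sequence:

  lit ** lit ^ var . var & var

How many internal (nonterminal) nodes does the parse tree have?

17

[Expr [Expr [Expr [Term [Factor [Prim lit]] ** [Term [Factor [Prim lit]]]]] ^ [Term [Factor [Prim var]]]] . [Term [Factor [Prim var] & [Factor [Prim var]]]]]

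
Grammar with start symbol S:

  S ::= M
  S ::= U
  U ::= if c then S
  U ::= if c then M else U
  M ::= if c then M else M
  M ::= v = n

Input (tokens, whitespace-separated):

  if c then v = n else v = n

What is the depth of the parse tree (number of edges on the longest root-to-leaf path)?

3

[S [M if c then [M v = n] else [M v = n]]]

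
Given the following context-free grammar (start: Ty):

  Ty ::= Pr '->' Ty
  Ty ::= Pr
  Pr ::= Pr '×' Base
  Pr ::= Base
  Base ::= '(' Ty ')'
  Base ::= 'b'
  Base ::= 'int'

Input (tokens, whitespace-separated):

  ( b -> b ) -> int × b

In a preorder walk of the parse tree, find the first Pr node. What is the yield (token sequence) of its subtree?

[Ty [Pr [Base ( [Ty [Pr [Base b]] -> [Ty [Pr [Base b]]]] )]] -> [Ty [Pr [Pr [Base int]] × [Base b]]]]

( b -> b )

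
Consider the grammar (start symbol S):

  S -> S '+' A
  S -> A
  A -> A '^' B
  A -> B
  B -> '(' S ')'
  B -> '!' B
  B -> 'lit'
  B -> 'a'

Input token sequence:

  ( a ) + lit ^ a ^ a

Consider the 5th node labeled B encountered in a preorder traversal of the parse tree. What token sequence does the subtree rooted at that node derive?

[S [S [A [B ( [S [A [B a]]] )]]] + [A [A [A [B lit]] ^ [B a]] ^ [B a]]]

a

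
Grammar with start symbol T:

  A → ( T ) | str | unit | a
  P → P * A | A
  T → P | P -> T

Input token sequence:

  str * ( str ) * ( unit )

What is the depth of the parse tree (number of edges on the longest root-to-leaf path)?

[T [P [P [P [A str]] * [A ( [T [P [A str]]] )]] * [A ( [T [P [A unit]]] )]]]

7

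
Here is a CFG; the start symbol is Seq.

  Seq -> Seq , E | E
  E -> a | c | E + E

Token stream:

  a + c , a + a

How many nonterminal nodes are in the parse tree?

8

[Seq [Seq [E [E a] + [E c]]] , [E [E a] + [E a]]]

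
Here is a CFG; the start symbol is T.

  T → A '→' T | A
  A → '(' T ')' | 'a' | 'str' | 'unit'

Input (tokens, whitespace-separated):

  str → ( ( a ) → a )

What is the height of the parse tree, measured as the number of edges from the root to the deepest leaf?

7

[T [A str] → [T [A ( [T [A ( [T [A a]] )] → [T [A a]]] )]]]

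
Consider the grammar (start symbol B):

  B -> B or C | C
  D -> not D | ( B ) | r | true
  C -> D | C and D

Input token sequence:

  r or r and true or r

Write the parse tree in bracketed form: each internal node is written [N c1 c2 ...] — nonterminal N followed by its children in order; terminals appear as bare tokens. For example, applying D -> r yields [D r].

B
B or C
B or C or C
C or C or C
D or C or C
r or C or C
r or C and D or C
r or D and D or C
r or r and D or C
r or r and true or C
r or r and true or D
r or r and true or r

[B [B [B [C [D r]]] or [C [C [D r]] and [D true]]] or [C [D r]]]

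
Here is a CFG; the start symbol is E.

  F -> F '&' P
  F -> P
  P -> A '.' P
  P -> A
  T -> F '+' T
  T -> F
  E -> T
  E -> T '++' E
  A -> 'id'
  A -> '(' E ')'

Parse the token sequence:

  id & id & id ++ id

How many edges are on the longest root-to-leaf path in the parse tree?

7

[E [T [F [F [F [P [A id]]] & [P [A id]]] & [P [A id]]]] ++ [E [T [F [P [A id]]]]]]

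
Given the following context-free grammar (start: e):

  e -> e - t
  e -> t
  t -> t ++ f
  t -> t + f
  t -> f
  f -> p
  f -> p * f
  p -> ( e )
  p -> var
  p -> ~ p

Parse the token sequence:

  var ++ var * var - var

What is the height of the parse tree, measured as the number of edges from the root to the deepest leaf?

[e [e [t [t [f [p var]]] ++ [f [p var] * [f [p var]]]]] - [t [f [p var]]]]

6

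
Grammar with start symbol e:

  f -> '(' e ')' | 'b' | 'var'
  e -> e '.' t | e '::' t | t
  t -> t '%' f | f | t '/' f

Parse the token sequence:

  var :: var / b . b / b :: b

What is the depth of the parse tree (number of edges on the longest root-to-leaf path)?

[e [e [e [e [t [f var]]] :: [t [t [f var]] / [f b]]] . [t [t [f b]] / [f b]]] :: [t [f b]]]

6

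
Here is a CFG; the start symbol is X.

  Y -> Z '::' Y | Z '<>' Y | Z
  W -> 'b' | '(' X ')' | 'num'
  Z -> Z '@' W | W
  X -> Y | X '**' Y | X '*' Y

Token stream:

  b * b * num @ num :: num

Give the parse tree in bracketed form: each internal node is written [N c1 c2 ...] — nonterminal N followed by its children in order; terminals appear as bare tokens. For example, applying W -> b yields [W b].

X
X * Y
X * Y * Y
Y * Y * Y
Z * Y * Y
W * Y * Y
b * Y * Y
b * Z * Y
b * W * Y
b * b * Y
b * b * Z :: Y
b * b * Z @ W :: Y
b * b * W @ W :: Y
b * b * num @ W :: Y
b * b * num @ num :: Y
b * b * num @ num :: Z
b * b * num @ num :: W
b * b * num @ num :: num

[X [X [X [Y [Z [W b]]]] * [Y [Z [W b]]]] * [Y [Z [Z [W num]] @ [W num]] :: [Y [Z [W num]]]]]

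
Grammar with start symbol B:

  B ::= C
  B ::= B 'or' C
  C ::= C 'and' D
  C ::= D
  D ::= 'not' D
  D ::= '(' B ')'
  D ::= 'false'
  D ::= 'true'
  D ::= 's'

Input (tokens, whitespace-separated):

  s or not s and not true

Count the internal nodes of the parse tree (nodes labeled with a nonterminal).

[B [B [C [D s]]] or [C [C [D not [D s]]] and [D not [D true]]]]

10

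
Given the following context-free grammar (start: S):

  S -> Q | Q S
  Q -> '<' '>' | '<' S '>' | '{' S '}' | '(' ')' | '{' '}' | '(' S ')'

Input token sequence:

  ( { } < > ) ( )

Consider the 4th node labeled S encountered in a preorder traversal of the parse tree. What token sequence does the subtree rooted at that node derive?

( )

[S [Q ( [S [Q { }] [S [Q < >]]] )] [S [Q ( )]]]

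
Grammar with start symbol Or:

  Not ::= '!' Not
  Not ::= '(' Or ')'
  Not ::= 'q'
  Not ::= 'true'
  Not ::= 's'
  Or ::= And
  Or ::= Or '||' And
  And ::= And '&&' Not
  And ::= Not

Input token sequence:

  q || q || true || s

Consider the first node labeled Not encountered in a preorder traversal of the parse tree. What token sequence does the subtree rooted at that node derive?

[Or [Or [Or [Or [And [Not q]]] || [And [Not q]]] || [And [Not true]]] || [And [Not s]]]

q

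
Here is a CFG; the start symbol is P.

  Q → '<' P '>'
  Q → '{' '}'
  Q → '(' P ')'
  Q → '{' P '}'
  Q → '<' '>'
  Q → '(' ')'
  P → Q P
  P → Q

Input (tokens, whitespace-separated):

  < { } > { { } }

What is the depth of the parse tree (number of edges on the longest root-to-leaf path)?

5

[P [Q < [P [Q { }]] >] [P [Q { [P [Q { }]] }]]]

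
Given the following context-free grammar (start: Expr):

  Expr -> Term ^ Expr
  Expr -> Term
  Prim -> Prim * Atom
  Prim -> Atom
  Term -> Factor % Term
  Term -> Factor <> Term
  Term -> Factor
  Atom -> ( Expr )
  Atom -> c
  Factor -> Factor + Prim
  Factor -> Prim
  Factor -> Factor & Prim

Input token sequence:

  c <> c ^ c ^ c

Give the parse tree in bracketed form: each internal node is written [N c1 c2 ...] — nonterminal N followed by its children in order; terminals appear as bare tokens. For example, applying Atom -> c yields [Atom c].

[Expr [Term [Factor [Prim [Atom c]]] <> [Term [Factor [Prim [Atom c]]]]] ^ [Expr [Term [Factor [Prim [Atom c]]]] ^ [Expr [Term [Factor [Prim [Atom c]]]]]]]

Expr
Term ^ Expr
Factor <> Term ^ Expr
Prim <> Term ^ Expr
Atom <> Term ^ Expr
c <> Term ^ Expr
c <> Factor ^ Expr
c <> Prim ^ Expr
c <> Atom ^ Expr
c <> c ^ Expr
c <> c ^ Term ^ Expr
c <> c ^ Factor ^ Expr
c <> c ^ Prim ^ Expr
c <> c ^ Atom ^ Expr
c <> c ^ c ^ Expr
c <> c ^ c ^ Term
c <> c ^ c ^ Factor
c <> c ^ c ^ Prim
c <> c ^ c ^ Atom
c <> c ^ c ^ c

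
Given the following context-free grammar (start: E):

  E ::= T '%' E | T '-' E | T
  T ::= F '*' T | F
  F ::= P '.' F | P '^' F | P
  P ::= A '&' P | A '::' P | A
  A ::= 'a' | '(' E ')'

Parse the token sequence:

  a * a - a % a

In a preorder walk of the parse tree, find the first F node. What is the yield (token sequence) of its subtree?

a

[E [T [F [P [A a]]] * [T [F [P [A a]]]]] - [E [T [F [P [A a]]]] % [E [T [F [P [A a]]]]]]]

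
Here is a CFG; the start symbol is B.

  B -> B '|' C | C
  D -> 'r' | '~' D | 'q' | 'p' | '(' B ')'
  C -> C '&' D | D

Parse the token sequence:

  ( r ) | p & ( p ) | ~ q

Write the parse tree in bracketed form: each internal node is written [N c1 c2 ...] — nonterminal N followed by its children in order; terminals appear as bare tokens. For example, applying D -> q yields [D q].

[B [B [B [C [D ( [B [C [D r]]] )]]] | [C [C [D p]] & [D ( [B [C [D p]]] )]]] | [C [D ~ [D q]]]]

B
B | C
B | C | C
C | C | C
D | C | C
( B ) | C | C
( C ) | C | C
( D ) | C | C
( r ) | C | C
( r ) | C & D | C
( r ) | D & D | C
( r ) | p & D | C
( r ) | p & ( B ) | C
( r ) | p & ( C ) | C
( r ) | p & ( D ) | C
( r ) | p & ( p ) | C
( r ) | p & ( p ) | D
( r ) | p & ( p ) | ~ D
( r ) | p & ( p ) | ~ q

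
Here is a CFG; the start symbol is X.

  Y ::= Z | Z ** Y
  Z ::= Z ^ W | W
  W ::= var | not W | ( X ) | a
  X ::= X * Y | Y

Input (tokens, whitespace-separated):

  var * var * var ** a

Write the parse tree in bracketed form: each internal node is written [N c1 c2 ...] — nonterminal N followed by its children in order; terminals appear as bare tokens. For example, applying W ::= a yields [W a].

[X [X [X [Y [Z [W var]]]] * [Y [Z [W var]]]] * [Y [Z [W var]] ** [Y [Z [W a]]]]]

X
X * Y
X * Y * Y
Y * Y * Y
Z * Y * Y
W * Y * Y
var * Y * Y
var * Z * Y
var * W * Y
var * var * Y
var * var * Z ** Y
var * var * W ** Y
var * var * var ** Y
var * var * var ** Z
var * var * var ** W
var * var * var ** a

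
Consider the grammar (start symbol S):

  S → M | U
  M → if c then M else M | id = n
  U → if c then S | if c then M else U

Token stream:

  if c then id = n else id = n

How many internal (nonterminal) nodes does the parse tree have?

4

[S [M if c then [M id = n] else [M id = n]]]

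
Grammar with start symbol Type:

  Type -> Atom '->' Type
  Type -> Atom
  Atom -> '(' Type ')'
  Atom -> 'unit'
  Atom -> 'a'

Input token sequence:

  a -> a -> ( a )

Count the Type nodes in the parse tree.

4

[Type [Atom a] -> [Type [Atom a] -> [Type [Atom ( [Type [Atom a]] )]]]]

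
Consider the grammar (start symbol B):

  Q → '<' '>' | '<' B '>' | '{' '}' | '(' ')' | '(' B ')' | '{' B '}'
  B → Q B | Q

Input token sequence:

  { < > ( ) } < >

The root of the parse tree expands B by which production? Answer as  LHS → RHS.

[B [Q { [B [Q < >] [B [Q ( )]]] }] [B [Q < >]]]

B → Q B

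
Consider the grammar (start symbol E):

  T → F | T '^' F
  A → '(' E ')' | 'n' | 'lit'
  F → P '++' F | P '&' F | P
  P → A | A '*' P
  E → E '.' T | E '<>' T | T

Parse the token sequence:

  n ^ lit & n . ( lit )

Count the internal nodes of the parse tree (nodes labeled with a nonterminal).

22

[E [E [T [T [F [P [A n]]]] ^ [F [P [A lit]] & [F [P [A n]]]]]] . [T [F [P [A ( [E [T [F [P [A lit]]]]] )]]]]]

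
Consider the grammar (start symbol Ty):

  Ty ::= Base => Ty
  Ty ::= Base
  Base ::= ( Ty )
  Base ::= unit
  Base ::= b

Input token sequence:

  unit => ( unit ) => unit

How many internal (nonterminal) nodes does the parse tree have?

8

[Ty [Base unit] => [Ty [Base ( [Ty [Base unit]] )] => [Ty [Base unit]]]]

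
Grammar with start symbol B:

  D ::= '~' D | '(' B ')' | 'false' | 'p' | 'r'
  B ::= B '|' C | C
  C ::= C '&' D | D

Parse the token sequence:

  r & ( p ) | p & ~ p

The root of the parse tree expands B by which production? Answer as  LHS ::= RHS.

[B [B [C [C [D r]] & [D ( [B [C [D p]]] )]]] | [C [C [D p]] & [D ~ [D p]]]]

B ::= B '|' C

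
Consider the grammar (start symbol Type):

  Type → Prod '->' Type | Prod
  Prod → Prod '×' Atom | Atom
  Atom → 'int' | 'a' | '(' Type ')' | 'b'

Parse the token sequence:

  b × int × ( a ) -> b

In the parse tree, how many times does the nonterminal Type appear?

[Type [Prod [Prod [Prod [Atom b]] × [Atom int]] × [Atom ( [Type [Prod [Atom a]]] )]] -> [Type [Prod [Atom b]]]]

3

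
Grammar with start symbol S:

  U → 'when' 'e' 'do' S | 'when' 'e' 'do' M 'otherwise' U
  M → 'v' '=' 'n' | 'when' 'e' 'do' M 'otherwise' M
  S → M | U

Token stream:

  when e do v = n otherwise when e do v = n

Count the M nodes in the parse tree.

[S [U when e do [M v = n] otherwise [U when e do [S [M v = n]]]]]

2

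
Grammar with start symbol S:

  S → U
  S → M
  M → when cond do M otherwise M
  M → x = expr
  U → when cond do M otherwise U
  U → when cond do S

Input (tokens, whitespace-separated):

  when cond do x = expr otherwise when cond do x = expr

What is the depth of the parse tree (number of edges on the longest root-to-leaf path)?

[S [U when cond do [M x = expr] otherwise [U when cond do [S [M x = expr]]]]]

5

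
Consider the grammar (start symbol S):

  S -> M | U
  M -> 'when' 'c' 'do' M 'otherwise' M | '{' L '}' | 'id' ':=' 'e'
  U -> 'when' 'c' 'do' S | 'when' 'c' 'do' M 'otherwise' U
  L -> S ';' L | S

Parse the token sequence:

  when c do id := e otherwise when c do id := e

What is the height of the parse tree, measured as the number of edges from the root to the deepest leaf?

5

[S [U when c do [M id := e] otherwise [U when c do [S [M id := e]]]]]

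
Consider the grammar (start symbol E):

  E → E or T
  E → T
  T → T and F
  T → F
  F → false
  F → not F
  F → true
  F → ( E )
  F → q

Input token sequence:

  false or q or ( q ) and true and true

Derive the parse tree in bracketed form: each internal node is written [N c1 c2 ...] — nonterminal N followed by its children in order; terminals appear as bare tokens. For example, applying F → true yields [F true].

[E [E [E [T [F false]]] or [T [F q]]] or [T [T [T [F ( [E [T [F q]]] )]] and [F true]] and [F true]]]

E
E or T
E or T or T
T or T or T
F or T or T
false or T or T
false or F or T
false or q or T
false or q or T and F
false or q or T and F and F
false or q or F and F and F
false or q or ( E ) and F and F
false or q or ( T ) and F and F
false or q or ( F ) and F and F
false or q or ( q ) and F and F
false or q or ( q ) and true and F
false or q or ( q ) and true and true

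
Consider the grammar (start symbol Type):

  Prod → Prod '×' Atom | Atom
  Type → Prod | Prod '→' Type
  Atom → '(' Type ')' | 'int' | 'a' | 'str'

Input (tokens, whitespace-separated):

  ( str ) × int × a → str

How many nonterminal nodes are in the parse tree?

[Type [Prod [Prod [Prod [Atom ( [Type [Prod [Atom str]]] )]] × [Atom int]] × [Atom a]] → [Type [Prod [Atom str]]]]

13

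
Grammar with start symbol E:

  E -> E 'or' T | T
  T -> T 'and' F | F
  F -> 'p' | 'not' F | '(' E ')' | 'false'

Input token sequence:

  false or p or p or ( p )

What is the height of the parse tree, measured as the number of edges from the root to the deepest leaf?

6

[E [E [E [E [T [F false]]] or [T [F p]]] or [T [F p]]] or [T [F ( [E [T [F p]]] )]]]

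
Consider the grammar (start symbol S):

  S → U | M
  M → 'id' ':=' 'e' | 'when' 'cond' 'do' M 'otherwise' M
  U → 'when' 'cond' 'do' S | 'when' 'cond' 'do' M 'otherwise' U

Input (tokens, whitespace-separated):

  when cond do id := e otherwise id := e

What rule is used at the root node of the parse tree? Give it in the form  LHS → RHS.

[S [M when cond do [M id := e] otherwise [M id := e]]]

S → M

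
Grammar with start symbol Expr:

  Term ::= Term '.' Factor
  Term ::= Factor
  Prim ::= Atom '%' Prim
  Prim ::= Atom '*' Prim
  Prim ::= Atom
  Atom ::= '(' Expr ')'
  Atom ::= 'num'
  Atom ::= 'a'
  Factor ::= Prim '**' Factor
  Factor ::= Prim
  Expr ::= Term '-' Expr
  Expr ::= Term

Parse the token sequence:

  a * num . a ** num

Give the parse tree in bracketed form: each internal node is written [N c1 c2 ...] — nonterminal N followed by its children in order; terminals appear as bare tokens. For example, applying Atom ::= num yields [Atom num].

[Expr [Term [Term [Factor [Prim [Atom a] * [Prim [Atom num]]]]] . [Factor [Prim [Atom a]] ** [Factor [Prim [Atom num]]]]]]

Expr
Term
Term . Factor
Factor . Factor
Prim . Factor
Atom * Prim . Factor
a * Prim . Factor
a * Atom . Factor
a * num . Factor
a * num . Prim ** Factor
a * num . Atom ** Factor
a * num . a ** Factor
a * num . a ** Prim
a * num . a ** Atom
a * num . a ** num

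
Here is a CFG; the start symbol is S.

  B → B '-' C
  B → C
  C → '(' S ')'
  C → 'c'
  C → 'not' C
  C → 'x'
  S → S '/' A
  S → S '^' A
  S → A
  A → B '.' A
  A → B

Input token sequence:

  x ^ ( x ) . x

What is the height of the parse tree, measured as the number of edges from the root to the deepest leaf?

[S [S [A [B [C x]]]] ^ [A [B [C ( [S [A [B [C x]]]] )]] . [A [B [C x]]]]]

8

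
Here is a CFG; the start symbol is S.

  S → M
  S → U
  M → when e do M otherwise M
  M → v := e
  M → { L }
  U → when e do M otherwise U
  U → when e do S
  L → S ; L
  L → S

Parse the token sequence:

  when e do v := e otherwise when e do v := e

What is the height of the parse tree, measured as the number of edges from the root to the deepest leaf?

5

[S [U when e do [M v := e] otherwise [U when e do [S [M v := e]]]]]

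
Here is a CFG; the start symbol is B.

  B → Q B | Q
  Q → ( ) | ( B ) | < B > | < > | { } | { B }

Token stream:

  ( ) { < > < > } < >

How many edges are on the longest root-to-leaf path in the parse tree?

[B [Q ( )] [B [Q { [B [Q < >] [B [Q < >]]] }] [B [Q < >]]]]

6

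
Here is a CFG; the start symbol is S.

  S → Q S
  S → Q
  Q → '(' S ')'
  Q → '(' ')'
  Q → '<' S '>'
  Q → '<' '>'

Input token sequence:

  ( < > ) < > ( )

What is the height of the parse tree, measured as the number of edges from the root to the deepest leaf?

4

[S [Q ( [S [Q < >]] )] [S [Q < >] [S [Q ( )]]]]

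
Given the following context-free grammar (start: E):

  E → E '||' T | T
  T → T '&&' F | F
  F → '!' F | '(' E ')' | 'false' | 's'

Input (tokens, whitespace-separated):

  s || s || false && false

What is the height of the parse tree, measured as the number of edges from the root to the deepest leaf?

5

[E [E [E [T [F s]]] || [T [F s]]] || [T [T [F false]] && [F false]]]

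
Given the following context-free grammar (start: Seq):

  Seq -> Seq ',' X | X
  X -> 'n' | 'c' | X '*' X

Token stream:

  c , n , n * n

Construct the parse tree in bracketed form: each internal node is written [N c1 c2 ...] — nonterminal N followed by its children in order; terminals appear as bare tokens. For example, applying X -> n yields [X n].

[Seq [Seq [Seq [X c]] , [X n]] , [X [X n] * [X n]]]

Seq
Seq , X
Seq , X , X
X , X , X
c , X , X
c , n , X
c , n , X * X
c , n , n * X
c , n , n * n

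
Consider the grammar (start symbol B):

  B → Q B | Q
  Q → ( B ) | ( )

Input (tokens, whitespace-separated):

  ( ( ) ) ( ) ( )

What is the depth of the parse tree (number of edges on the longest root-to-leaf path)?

4

[B [Q ( [B [Q ( )]] )] [B [Q ( )] [B [Q ( )]]]]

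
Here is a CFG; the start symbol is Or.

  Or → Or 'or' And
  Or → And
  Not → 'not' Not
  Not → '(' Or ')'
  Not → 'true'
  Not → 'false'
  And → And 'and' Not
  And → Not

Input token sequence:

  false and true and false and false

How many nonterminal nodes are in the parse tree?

9

[Or [And [And [And [And [Not false]] and [Not true]] and [Not false]] and [Not false]]]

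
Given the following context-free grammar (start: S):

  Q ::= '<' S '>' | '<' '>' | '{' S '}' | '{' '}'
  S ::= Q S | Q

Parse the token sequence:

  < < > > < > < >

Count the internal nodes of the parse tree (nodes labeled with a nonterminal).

[S [Q < [S [Q < >]] >] [S [Q < >] [S [Q < >]]]]

8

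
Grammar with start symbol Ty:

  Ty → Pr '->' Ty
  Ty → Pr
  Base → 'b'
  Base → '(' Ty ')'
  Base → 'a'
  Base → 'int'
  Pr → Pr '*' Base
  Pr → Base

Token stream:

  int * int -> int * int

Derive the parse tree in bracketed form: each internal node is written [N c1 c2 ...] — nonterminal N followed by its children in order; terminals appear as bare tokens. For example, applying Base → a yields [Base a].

[Ty [Pr [Pr [Base int]] * [Base int]] -> [Ty [Pr [Pr [Base int]] * [Base int]]]]

Ty
Pr -> Ty
Pr * Base -> Ty
Base * Base -> Ty
int * Base -> Ty
int * int -> Ty
int * int -> Pr
int * int -> Pr * Base
int * int -> Base * Base
int * int -> int * Base
int * int -> int * int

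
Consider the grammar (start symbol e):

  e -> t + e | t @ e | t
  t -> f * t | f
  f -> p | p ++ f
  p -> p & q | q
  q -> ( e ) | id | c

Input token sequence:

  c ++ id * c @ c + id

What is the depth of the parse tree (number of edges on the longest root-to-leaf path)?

[e [t [f [p [q c]] ++ [f [p [q id]]]] * [t [f [p [q c]]]]] @ [e [t [f [p [q c]]]] + [e [t [f [p [q id]]]]]]]

7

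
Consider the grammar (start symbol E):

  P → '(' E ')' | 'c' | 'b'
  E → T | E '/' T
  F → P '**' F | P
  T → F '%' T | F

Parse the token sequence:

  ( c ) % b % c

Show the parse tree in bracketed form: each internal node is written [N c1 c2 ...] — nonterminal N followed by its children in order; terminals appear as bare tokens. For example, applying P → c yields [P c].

[E [T [F [P ( [E [T [F [P c]]]] )]] % [T [F [P b]] % [T [F [P c]]]]]]

E
T
F % T
P % T
( E ) % T
( T ) % T
( F ) % T
( P ) % T
( c ) % T
( c ) % F % T
( c ) % P % T
( c ) % b % T
( c ) % b % F
( c ) % b % P
( c ) % b % c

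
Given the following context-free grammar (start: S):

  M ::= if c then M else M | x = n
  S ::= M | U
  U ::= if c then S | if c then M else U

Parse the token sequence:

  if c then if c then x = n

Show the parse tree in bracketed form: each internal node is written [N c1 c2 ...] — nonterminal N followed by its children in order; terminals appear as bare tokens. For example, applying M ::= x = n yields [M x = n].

[S [U if c then [S [U if c then [S [M x = n]]]]]]

S
U
if c then S
if c then U
if c then if c then S
if c then if c then M
if c then if c then x = n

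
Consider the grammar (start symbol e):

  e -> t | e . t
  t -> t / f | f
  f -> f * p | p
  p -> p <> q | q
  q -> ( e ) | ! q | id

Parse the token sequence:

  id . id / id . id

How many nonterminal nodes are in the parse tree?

19

[e [e [e [t [f [p [q id]]]]] . [t [t [f [p [q id]]]] / [f [p [q id]]]]] . [t [f [p [q id]]]]]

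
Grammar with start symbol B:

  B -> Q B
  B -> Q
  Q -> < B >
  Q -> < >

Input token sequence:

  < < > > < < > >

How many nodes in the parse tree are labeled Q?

[B [Q < [B [Q < >]] >] [B [Q < [B [Q < >]] >]]]

4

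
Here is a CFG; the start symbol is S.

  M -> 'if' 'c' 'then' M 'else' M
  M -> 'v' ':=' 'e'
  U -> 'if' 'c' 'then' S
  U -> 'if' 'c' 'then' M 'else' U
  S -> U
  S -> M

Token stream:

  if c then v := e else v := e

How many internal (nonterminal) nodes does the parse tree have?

4

[S [M if c then [M v := e] else [M v := e]]]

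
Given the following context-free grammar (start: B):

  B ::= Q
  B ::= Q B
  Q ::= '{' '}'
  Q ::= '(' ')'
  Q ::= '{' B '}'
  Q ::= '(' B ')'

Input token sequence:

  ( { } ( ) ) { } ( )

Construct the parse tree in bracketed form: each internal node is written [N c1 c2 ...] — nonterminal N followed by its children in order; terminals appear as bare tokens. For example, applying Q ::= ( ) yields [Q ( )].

B
Q B
( B ) B
( Q B ) B
( { } B ) B
( { } Q ) B
( { } ( ) ) B
( { } ( ) ) Q B
( { } ( ) ) { } B
( { } ( ) ) { } Q
( { } ( ) ) { } ( )

[B [Q ( [B [Q { }] [B [Q ( )]]] )] [B [Q { }] [B [Q ( )]]]]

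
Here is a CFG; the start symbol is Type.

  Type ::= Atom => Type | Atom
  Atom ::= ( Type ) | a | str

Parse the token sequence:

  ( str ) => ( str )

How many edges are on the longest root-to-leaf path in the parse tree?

5

[Type [Atom ( [Type [Atom str]] )] => [Type [Atom ( [Type [Atom str]] )]]]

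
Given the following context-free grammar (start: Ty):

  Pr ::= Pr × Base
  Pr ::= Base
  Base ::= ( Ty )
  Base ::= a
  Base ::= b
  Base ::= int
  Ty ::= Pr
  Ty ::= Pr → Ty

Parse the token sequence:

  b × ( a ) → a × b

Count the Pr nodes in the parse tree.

5

[Ty [Pr [Pr [Base b]] × [Base ( [Ty [Pr [Base a]]] )]] → [Ty [Pr [Pr [Base a]] × [Base b]]]]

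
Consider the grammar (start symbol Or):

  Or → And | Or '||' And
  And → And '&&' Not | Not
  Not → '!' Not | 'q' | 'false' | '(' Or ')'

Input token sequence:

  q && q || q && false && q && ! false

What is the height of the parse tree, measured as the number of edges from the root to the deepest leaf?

[Or [Or [And [And [Not q]] && [Not q]]] || [And [And [And [And [Not q]] && [Not false]] && [Not q]] && [Not ! [Not false]]]]

6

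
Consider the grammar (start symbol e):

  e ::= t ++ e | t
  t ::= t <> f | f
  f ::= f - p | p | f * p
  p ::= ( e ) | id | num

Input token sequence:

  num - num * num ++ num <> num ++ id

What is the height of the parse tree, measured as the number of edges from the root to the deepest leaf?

[e [t [f [f [f [p num]] - [p num]] * [p num]]] ++ [e [t [t [f [p num]]] <> [f [p num]]] ++ [e [t [f [p id]]]]]]

6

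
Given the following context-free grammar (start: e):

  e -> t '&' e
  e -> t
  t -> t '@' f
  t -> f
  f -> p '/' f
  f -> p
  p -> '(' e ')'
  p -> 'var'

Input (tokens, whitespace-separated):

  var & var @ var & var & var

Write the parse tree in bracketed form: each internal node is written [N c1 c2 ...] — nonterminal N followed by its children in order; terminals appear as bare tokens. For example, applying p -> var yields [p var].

[e [t [f [p var]]] & [e [t [t [f [p var]]] @ [f [p var]]] & [e [t [f [p var]]] & [e [t [f [p var]]]]]]]

e
t & e
f & e
p & e
var & e
var & t & e
var & t @ f & e
var & f @ f & e
var & p @ f & e
var & var @ f & e
var & var @ p & e
var & var @ var & e
var & var @ var & t & e
var & var @ var & f & e
var & var @ var & p & e
var & var @ var & var & e
var & var @ var & var & t
var & var @ var & var & f
var & var @ var & var & p
var & var @ var & var & var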